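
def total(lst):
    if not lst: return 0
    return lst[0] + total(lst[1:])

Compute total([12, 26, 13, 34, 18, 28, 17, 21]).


total([12, 26, 13, 34, 18, 28, 17, 21]) = 12 + total([26, 13, 34, 18, 28, 17, 21])
total([26, 13, 34, 18, 28, 17, 21]) = 26 + total([13, 34, 18, 28, 17, 21])
total([13, 34, 18, 28, 17, 21]) = 13 + total([34, 18, 28, 17, 21])
total([34, 18, 28, 17, 21]) = 34 + total([18, 28, 17, 21])
total([18, 28, 17, 21]) = 18 + total([28, 17, 21])
total([28, 17, 21]) = 28 + total([17, 21])
total([17, 21]) = 17 + total([21])
total([21]) = 21 + total([])
total([]) = 0  (base case)
Total: 12 + 26 + 13 + 34 + 18 + 28 + 17 + 21 + 0 = 169

169


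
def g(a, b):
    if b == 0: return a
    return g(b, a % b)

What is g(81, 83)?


g(81, 83) = g(83, 81)
g(83, 81) = g(81, 2)
g(81, 2) = g(2, 1)
g(2, 1) = g(1, 0)
g(1, 0) = 1  (base case)

1


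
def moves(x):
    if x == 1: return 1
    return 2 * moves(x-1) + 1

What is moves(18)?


moves(18) = 2 * moves(17) + 1
moves(17) = 2 * moves(16) + 1
moves(16) = 2 * moves(15) + 1
moves(15) = 2 * moves(14) + 1
moves(14) = 2 * moves(13) + 1
moves(13) = 2 * moves(12) + 1
moves(12) = 2 * moves(11) + 1
moves(11) = 2 * moves(10) + 1
moves(10) = 2 * moves(9) + 1
moves(9) = 2 * moves(8) + 1
moves(8) = 2 * moves(7) + 1
moves(7) = 2 * moves(6) + 1
moves(6) = 2 * moves(5) + 1
moves(5) = 2 * moves(4) + 1
moves(4) = 2 * moves(3) + 1
moves(3) = 2 * moves(2) + 1
moves(2) = 2 * moves(1) + 1
moves(1) = 1  (base case)
moves(2) = 2 * 1 + 1 = 3
moves(3) = 2 * 3 + 1 = 7
moves(4) = 2 * 7 + 1 = 15
moves(5) = 2 * 15 + 1 = 31
moves(6) = 2 * 31 + 1 = 63
moves(7) = 2 * 63 + 1 = 127
moves(8) = 2 * 127 + 1 = 255
moves(9) = 2 * 255 + 1 = 511
moves(10) = 2 * 511 + 1 = 1023
moves(11) = 2 * 1023 + 1 = 2047
moves(12) = 2 * 2047 + 1 = 4095
moves(13) = 2 * 4095 + 1 = 8191
moves(14) = 2 * 8191 + 1 = 16383
moves(15) = 2 * 16383 + 1 = 32767
moves(16) = 2 * 32767 + 1 = 65535
moves(17) = 2 * 65535 + 1 = 131071
moves(18) = 2 * 131071 + 1 = 262143

262143


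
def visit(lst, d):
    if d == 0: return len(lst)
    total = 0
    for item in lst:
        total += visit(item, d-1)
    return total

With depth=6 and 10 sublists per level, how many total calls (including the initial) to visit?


At depth 0 (root): 1 call
At depth 1: each of 1 parents calls visit on 10 children = 10 calls
At depth 2: each of 10 parents calls visit on 10 children = 100 calls
At depth 3: each of 100 parents calls visit on 10 children = 1000 calls
At depth 4: each of 1000 parents calls visit on 10 children = 10000 calls
At depth 5: each of 10000 parents calls visit on 10 children = 100000 calls
At depth 6: each of 100000 parents calls visit on 10 children = 1000000 calls
Total: 1 + 10 + 100 + 1000 + 10000 + 100000 + 1000000 = 1111111

1111111


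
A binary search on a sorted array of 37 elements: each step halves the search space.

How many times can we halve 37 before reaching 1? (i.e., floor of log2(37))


37 / 2 = 18
18 / 2 = 9
9 / 2 = 4
4 / 2 = 2
2 / 2 = 1
Reached 1 after 5 halvings

5


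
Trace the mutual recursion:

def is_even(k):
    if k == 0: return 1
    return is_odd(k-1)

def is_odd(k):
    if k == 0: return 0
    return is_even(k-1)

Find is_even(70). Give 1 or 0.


is_even(70) = is_odd(69)
is_odd(69) = is_even(68)
is_even(68) = is_odd(67)
is_odd(67) = is_even(66)
is_even(66) = is_odd(65)
is_odd(65) = is_even(64)
is_even(64) = is_odd(63)
is_odd(63) = is_even(62)
is_even(62) = is_odd(61)
is_odd(61) = is_even(60)
is_even(60) = is_odd(59)
is_odd(59) = is_even(58)
is_even(58) = is_odd(57)
is_odd(57) = is_even(56)
is_even(56) = is_odd(55)
is_odd(55) = is_even(54)
is_even(54) = is_odd(53)
is_odd(53) = is_even(52)
is_even(52) = is_odd(51)
is_odd(51) = is_even(50)
is_even(50) = is_odd(49)
is_odd(49) = is_even(48)
is_even(48) = is_odd(47)
is_odd(47) = is_even(46)
is_even(46) = is_odd(45)
is_odd(45) = is_even(44)
is_even(44) = is_odd(43)
is_odd(43) = is_even(42)
is_even(42) = is_odd(41)
is_odd(41) = is_even(40)
is_even(40) = is_odd(39)
is_odd(39) = is_even(38)
is_even(38) = is_odd(37)
is_odd(37) = is_even(36)
is_even(36) = is_odd(35)
is_odd(35) = is_even(34)
is_even(34) = is_odd(33)
is_odd(33) = is_even(32)
is_even(32) = is_odd(31)
is_odd(31) = is_even(30)
is_even(30) = is_odd(29)
is_odd(29) = is_even(28)
is_even(28) = is_odd(27)
is_odd(27) = is_even(26)
is_even(26) = is_odd(25)
is_odd(25) = is_even(24)
is_even(24) = is_odd(23)
is_odd(23) = is_even(22)
is_even(22) = is_odd(21)
is_odd(21) = is_even(20)
is_even(20) = is_odd(19)
is_odd(19) = is_even(18)
is_even(18) = is_odd(17)
is_odd(17) = is_even(16)
is_even(16) = is_odd(15)
is_odd(15) = is_even(14)
is_even(14) = is_odd(13)
is_odd(13) = is_even(12)
is_even(12) = is_odd(11)
is_odd(11) = is_even(10)
is_even(10) = is_odd(9)
is_odd(9) = is_even(8)
is_even(8) = is_odd(7)
is_odd(7) = is_even(6)
is_even(6) = is_odd(5)
is_odd(5) = is_even(4)
is_even(4) = is_odd(3)
is_odd(3) = is_even(2)
is_even(2) = is_odd(1)
is_odd(1) = is_even(0)
is_even(0) = 1  (base case)
Result: 1

1


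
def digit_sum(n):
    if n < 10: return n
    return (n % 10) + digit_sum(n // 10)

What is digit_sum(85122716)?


digit_sum(85122716) = 6 + digit_sum(8512271)
digit_sum(8512271) = 1 + digit_sum(851227)
digit_sum(851227) = 7 + digit_sum(85122)
digit_sum(85122) = 2 + digit_sum(8512)
digit_sum(8512) = 2 + digit_sum(851)
digit_sum(851) = 1 + digit_sum(85)
digit_sum(85) = 5 + digit_sum(8)
digit_sum(8) = 8  (base case)
Total: 6 + 1 + 7 + 2 + 2 + 1 + 5 + 8 = 32

32


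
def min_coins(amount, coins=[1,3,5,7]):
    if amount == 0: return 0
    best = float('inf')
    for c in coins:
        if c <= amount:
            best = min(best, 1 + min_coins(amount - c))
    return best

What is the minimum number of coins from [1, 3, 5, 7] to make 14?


Building up with DP:
min_coins(0) = 0
min_coins(1) = min(1+min_coins(0)=1+0=1) = 1
min_coins(2) = min(1+min_coins(1)=1+1=2) = 2
min_coins(3) = min(1+min_coins(2)=1+2=3, 1+min_coins(0)=1+0=1) = 1
min_coins(4) = min(1+min_coins(3)=1+1=2, 1+min_coins(1)=1+1=2) = 2
min_coins(5) = min(1+min_coins(4)=1+2=3, 1+min_coins(2)=1+2=3, 1+min_coins(0)=1+0=1) = 1
min_coins(6) = min(1+min_coins(5)=1+1=2, 1+min_coins(3)=1+1=2, 1+min_coins(1)=1+1=2) = 2
min_coins(7) = min(1+min_coins(6)=1+2=3, 1+min_coins(4)=1+2=3, 1+min_coins(2)=1+2=3, 1+min_coins(0)=1+0=1) = 1
min_coins(8) = min(1+min_coins(7)=1+1=2, 1+min_coins(5)=1+1=2, 1+min_coins(3)=1+1=2, 1+min_coins(1)=1+1=2) = 2
min_coins(9) = min(1+min_coins(8)=1+2=3, 1+min_coins(6)=1+2=3, 1+min_coins(4)=1+2=3, 1+min_coins(2)=1+2=3) = 3
min_coins(10) = min(1+min_coins(9)=1+3=4, 1+min_coins(7)=1+1=2, 1+min_coins(5)=1+1=2, 1+min_coins(3)=1+1=2) = 2
min_coins(11) = min(1+min_coins(10)=1+2=3, 1+min_coins(8)=1+2=3, 1+min_coins(6)=1+2=3, 1+min_coins(4)=1+2=3) = 3
min_coins(12) = min(1+min_coins(11)=1+3=4, 1+min_coins(9)=1+3=4, 1+min_coins(7)=1+1=2, 1+min_coins(5)=1+1=2) = 2
min_coins(13) = min(1+min_coins(12)=1+2=3, 1+min_coins(10)=1+2=3, 1+min_coins(8)=1+2=3, 1+min_coins(6)=1+2=3) = 3
min_coins(14) = min(1+min_coins(13)=1+3=4, 1+min_coins(11)=1+3=4, 1+min_coins(9)=1+3=4, 1+min_coins(7)=1+1=2) = 2

2


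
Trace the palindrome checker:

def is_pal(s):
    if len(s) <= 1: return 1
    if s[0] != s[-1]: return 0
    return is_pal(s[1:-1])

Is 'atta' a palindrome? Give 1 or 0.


is_pal('atta'): s[0]='a' == s[-1]='a' -> check is_pal('tt')
is_pal('tt'): s[0]='t' == s[-1]='t' -> check is_pal('')
is_pal(''): len <= 1 -> return 1  (base case)
Result: 1 (palindrome)

1


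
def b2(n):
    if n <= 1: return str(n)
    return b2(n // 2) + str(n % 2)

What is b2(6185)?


b2(6185) = b2(3092) + '1'
b2(3092) = b2(1546) + '0'
b2(1546) = b2(773) + '0'
b2(773) = b2(386) + '1'
b2(386) = b2(193) + '0'
b2(193) = b2(96) + '1'
b2(96) = b2(48) + '0'
b2(48) = b2(24) + '0'
b2(24) = b2(12) + '0'
b2(12) = b2(6) + '0'
b2(6) = b2(3) + '0'
b2(3) = b2(1) + '1'
b2(1) = '1'  (base case)
Concatenating: '1' + '1' + '0' + '0' + '0' + '0' + '0' + '1' + '0' + '1' + '0' + '0' + '1' = '1100000101001'

1100000101001


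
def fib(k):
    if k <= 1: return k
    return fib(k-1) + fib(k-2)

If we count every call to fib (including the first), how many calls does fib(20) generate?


Let C(n) = total calls for fib(n)
C(0) = 1, C(1) = 1
C(2) = 1 + C(1) + C(0) = 1 + 1 + 1 = 3
C(3) = 1 + C(2) + C(1) = 1 + 3 + 1 = 5
C(4) = 1 + C(3) + C(2) = 1 + 5 + 3 = 9
C(5) = 1 + C(4) + C(3) = 1 + 9 + 5 = 15
C(6) = 1 + C(5) + C(4) = 1 + 15 + 9 = 25
C(7) = 1 + C(6) + C(5) = 1 + 25 + 15 = 41
C(8) = 1 + C(7) + C(6) = 1 + 41 + 25 = 67
C(9) = 1 + C(8) + C(7) = 1 + 67 + 41 = 109
C(10) = 1 + C(9) + C(8) = 1 + 109 + 67 = 177
C(11) = 1 + C(10) + C(9) = 1 + 177 + 109 = 287
C(12) = 1 + C(11) + C(10) = 1 + 287 + 177 = 465
C(13) = 1 + C(12) + C(11) = 1 + 465 + 287 = 753
C(14) = 1 + C(13) + C(12) = 1 + 753 + 465 = 1219
C(15) = 1 + C(14) + C(13) = 1 + 1219 + 753 = 1973
C(16) = 1 + C(15) + C(14) = 1 + 1973 + 1219 = 3193
C(17) = 1 + C(16) + C(15) = 1 + 3193 + 1973 = 5167
C(18) = 1 + C(17) + C(16) = 1 + 5167 + 3193 = 8361
C(19) = 1 + C(18) + C(17) = 1 + 8361 + 5167 = 13529
C(20) = 1 + C(19) + C(18) = 1 + 13529 + 8361 = 21891

21891


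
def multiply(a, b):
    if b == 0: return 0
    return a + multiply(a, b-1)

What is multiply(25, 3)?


multiply(25, 3) = 25 + multiply(25, 2)
multiply(25, 2) = 25 + multiply(25, 1)
multiply(25, 1) = 25 + multiply(25, 0)
multiply(25, 0) = 0  (base case)
Total: 25 + 25 + 25 + 0 = 75

75


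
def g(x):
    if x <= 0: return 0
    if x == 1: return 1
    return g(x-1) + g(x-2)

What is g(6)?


Computing g(6) bottom-up:
g(0) = 0
g(1) = 1
g(2) = g(1) + g(0) = 1 + 0 = 1
g(3) = g(2) + g(1) = 1 + 1 = 2
g(4) = g(3) + g(2) = 2 + 1 = 3
g(5) = g(4) + g(3) = 3 + 2 = 5
g(6) = g(5) + g(4) = 5 + 3 = 8

8


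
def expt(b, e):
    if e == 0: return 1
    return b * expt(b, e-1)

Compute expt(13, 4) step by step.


expt(13, 4)
= 13 * expt(13, 3)
= 13 * 13 * expt(13, 2)
= 13 * 13 * 13 * expt(13, 1)
= 13 * 13 * 13 * 13 * expt(13, 0)
= 13 * 13 * 13 * 13 * 1
= 28561

28561


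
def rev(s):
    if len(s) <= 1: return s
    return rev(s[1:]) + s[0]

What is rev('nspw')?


rev('nspw') = rev('spw') + 'n'
rev('spw') = rev('pw') + 's'
rev('pw') = rev('w') + 'p'
rev('w') = 'w'  (base case)
Concatenating: 'w' + 'p' + 's' + 'n' = 'wpsn'

wpsn


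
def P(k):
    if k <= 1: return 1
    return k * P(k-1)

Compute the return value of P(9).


P(9)
= 9 * P(8)
= 9 * 8 * P(7)
= 9 * 8 * 7 * P(6)
= 9 * 8 * 7 * 6 * P(5)
= 9 * 8 * 7 * 6 * 5 * P(4)
= 9 * 8 * 7 * 6 * 5 * 4 * P(3)
= 9 * 8 * 7 * 6 * 5 * 4 * 3 * P(2)
= 9 * 8 * 7 * 6 * 5 * 4 * 3 * 2 * P(1)
= 9 * 8 * 7 * 6 * 5 * 4 * 3 * 2 * 1
= 362880

362880


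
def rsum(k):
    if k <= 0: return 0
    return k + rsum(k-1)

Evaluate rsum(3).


rsum(3)
= 3 + 2 + 1 + rsum(0)
= 3 + 2 + 1 + 0
= 6

6


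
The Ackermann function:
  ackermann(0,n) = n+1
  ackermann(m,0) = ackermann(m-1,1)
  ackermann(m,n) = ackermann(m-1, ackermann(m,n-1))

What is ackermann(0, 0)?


ackermann(0, 0) = 1
Result: ackermann(0, 0) = 1

1


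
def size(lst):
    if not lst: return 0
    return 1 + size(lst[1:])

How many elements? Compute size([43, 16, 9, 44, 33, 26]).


size([43, 16, 9, 44, 33, 26]) = 1 + size([16, 9, 44, 33, 26])
size([16, 9, 44, 33, 26]) = 1 + size([9, 44, 33, 26])
size([9, 44, 33, 26]) = 1 + size([44, 33, 26])
size([44, 33, 26]) = 1 + size([33, 26])
size([33, 26]) = 1 + size([26])
size([26]) = 1 + size([])
size([]) = 0  (base case)
Unwinding: 1 + 1 + 1 + 1 + 1 + 1 + 0 = 6

6


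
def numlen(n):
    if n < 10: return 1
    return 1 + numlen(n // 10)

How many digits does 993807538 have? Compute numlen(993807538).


numlen(993807538) = 1 + numlen(99380753)
numlen(99380753) = 1 + numlen(9938075)
numlen(9938075) = 1 + numlen(993807)
numlen(993807) = 1 + numlen(99380)
numlen(99380) = 1 + numlen(9938)
numlen(9938) = 1 + numlen(993)
numlen(993) = 1 + numlen(99)
numlen(99) = 1 + numlen(9)
numlen(9) = 1  (base case: 9 < 10)
Unwinding: 1 + 1 + 1 + 1 + 1 + 1 + 1 + 1 + 1 = 9

9


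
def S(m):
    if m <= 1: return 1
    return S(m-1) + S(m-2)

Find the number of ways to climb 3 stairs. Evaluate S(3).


Building up from base cases:
S(0) = 1
S(1) = 1
S(2) = S(1) + S(0) = 1 + 1 = 2
S(3) = S(2) + S(1) = 2 + 1 = 3

3


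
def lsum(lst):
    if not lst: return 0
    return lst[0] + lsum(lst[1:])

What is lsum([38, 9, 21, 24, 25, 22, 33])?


lsum([38, 9, 21, 24, 25, 22, 33]) = 38 + lsum([9, 21, 24, 25, 22, 33])
lsum([9, 21, 24, 25, 22, 33]) = 9 + lsum([21, 24, 25, 22, 33])
lsum([21, 24, 25, 22, 33]) = 21 + lsum([24, 25, 22, 33])
lsum([24, 25, 22, 33]) = 24 + lsum([25, 22, 33])
lsum([25, 22, 33]) = 25 + lsum([22, 33])
lsum([22, 33]) = 22 + lsum([33])
lsum([33]) = 33 + lsum([])
lsum([]) = 0  (base case)
Total: 38 + 9 + 21 + 24 + 25 + 22 + 33 + 0 = 172

172


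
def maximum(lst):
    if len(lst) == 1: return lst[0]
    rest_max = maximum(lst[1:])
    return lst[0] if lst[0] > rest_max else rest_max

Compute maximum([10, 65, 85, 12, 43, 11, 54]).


maximum([10, 65, 85, 12, 43, 11, 54]): compare 10 with maximum([65, 85, 12, 43, 11, 54])
maximum([65, 85, 12, 43, 11, 54]): compare 65 with maximum([85, 12, 43, 11, 54])
maximum([85, 12, 43, 11, 54]): compare 85 with maximum([12, 43, 11, 54])
maximum([12, 43, 11, 54]): compare 12 with maximum([43, 11, 54])
maximum([43, 11, 54]): compare 43 with maximum([11, 54])
maximum([11, 54]): compare 11 with maximum([54])
maximum([54]) = 54  (base case)
Compare 11 with 54 -> 54
Compare 43 with 54 -> 54
Compare 12 with 54 -> 54
Compare 85 with 54 -> 85
Compare 65 with 85 -> 85
Compare 10 with 85 -> 85

85


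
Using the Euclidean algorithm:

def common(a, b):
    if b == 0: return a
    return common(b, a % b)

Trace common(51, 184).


common(51, 184) = common(184, 51)
common(184, 51) = common(51, 31)
common(51, 31) = common(31, 20)
common(31, 20) = common(20, 11)
common(20, 11) = common(11, 9)
common(11, 9) = common(9, 2)
common(9, 2) = common(2, 1)
common(2, 1) = common(1, 0)
common(1, 0) = 1  (base case)

1


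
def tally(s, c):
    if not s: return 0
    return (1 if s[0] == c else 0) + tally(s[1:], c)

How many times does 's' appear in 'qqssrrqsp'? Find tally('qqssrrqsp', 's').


s[0]='q' != 's' -> 0
s[0]='q' != 's' -> 0
s[0]='s' == 's' -> 1
s[0]='s' == 's' -> 1
s[0]='r' != 's' -> 0
s[0]='r' != 's' -> 0
s[0]='q' != 's' -> 0
s[0]='s' == 's' -> 1
s[0]='p' != 's' -> 0
Sum: 0 + 0 + 1 + 1 + 0 + 0 + 0 + 1 + 0 = 3

3


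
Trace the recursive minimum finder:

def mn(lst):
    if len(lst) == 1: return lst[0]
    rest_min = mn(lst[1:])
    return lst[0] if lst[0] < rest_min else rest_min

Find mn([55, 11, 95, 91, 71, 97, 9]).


mn([55, 11, 95, 91, 71, 97, 9]): compare 55 with mn([11, 95, 91, 71, 97, 9])
mn([11, 95, 91, 71, 97, 9]): compare 11 with mn([95, 91, 71, 97, 9])
mn([95, 91, 71, 97, 9]): compare 95 with mn([91, 71, 97, 9])
mn([91, 71, 97, 9]): compare 91 with mn([71, 97, 9])
mn([71, 97, 9]): compare 71 with mn([97, 9])
mn([97, 9]): compare 97 with mn([9])
mn([9]) = 9  (base case)
Compare 97 with 9 -> 9
Compare 71 with 9 -> 9
Compare 91 with 9 -> 9
Compare 95 with 9 -> 9
Compare 11 with 9 -> 9
Compare 55 with 9 -> 9

9


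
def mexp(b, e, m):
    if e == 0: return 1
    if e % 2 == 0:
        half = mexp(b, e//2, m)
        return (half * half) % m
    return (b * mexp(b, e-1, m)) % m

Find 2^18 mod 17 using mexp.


mexp(2, 18, 17): e is even, compute mexp(2, 9, 17)
  mexp(2, 9, 17): e is odd, compute mexp(2, 8, 17)
    mexp(2, 8, 17): e is even, compute mexp(2, 4, 17)
      mexp(2, 4, 17): e is even, compute mexp(2, 2, 17)
        mexp(2, 2, 17): e is even, compute mexp(2, 1, 17)
          mexp(2, 1, 17): e is odd, compute mexp(2, 0, 17)
          mexp(2, 0, 17) = 1
          (2 * 1) % 17 = 2
        half=2, (2*2) % 17 = 4
      half=4, (4*4) % 17 = 16
    half=16, (16*16) % 17 = 1
  (2 * 1) % 17 = 2
half=2, (2*2) % 17 = 4

4


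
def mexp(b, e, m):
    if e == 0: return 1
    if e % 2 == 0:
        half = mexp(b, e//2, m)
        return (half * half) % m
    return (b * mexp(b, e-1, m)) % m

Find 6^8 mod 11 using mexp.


mexp(6, 8, 11): e is even, compute mexp(6, 4, 11)
  mexp(6, 4, 11): e is even, compute mexp(6, 2, 11)
    mexp(6, 2, 11): e is even, compute mexp(6, 1, 11)
      mexp(6, 1, 11): e is odd, compute mexp(6, 0, 11)
        mexp(6, 0, 11) = 1
      (6 * 1) % 11 = 6
    half=6, (6*6) % 11 = 3
  half=3, (3*3) % 11 = 9
half=9, (9*9) % 11 = 4

4


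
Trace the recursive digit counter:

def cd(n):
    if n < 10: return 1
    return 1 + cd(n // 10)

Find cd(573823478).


cd(573823478) = 1 + cd(57382347)
cd(57382347) = 1 + cd(5738234)
cd(5738234) = 1 + cd(573823)
cd(573823) = 1 + cd(57382)
cd(57382) = 1 + cd(5738)
cd(5738) = 1 + cd(573)
cd(573) = 1 + cd(57)
cd(57) = 1 + cd(5)
cd(5) = 1  (base case: 5 < 10)
Unwinding: 1 + 1 + 1 + 1 + 1 + 1 + 1 + 1 + 1 = 9

9


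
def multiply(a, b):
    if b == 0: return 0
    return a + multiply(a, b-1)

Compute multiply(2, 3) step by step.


multiply(2, 3) = 2 + multiply(2, 2)
multiply(2, 2) = 2 + multiply(2, 1)
multiply(2, 1) = 2 + multiply(2, 0)
multiply(2, 0) = 0  (base case)
Total: 2 + 2 + 2 + 0 = 6

6


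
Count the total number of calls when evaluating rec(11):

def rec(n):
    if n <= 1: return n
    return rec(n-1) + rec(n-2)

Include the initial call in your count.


Let C(n) = total calls for rec(n)
C(0) = 1, C(1) = 1
C(2) = 1 + C(1) + C(0) = 1 + 1 + 1 = 3
C(3) = 1 + C(2) + C(1) = 1 + 3 + 1 = 5
C(4) = 1 + C(3) + C(2) = 1 + 5 + 3 = 9
C(5) = 1 + C(4) + C(3) = 1 + 9 + 5 = 15
C(6) = 1 + C(5) + C(4) = 1 + 15 + 9 = 25
C(7) = 1 + C(6) + C(5) = 1 + 25 + 15 = 41
C(8) = 1 + C(7) + C(6) = 1 + 41 + 25 = 67
C(9) = 1 + C(8) + C(7) = 1 + 67 + 41 = 109
C(10) = 1 + C(9) + C(8) = 1 + 109 + 67 = 177
C(11) = 1 + C(10) + C(9) = 1 + 177 + 109 = 287

287


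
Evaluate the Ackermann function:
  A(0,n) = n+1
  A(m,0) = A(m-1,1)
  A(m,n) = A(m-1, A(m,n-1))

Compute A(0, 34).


A(0, 34) = 35
Result: A(0, 34) = 35

35


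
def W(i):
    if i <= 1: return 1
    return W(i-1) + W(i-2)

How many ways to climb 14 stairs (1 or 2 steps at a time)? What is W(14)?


Building up from base cases:
W(0) = 1
W(1) = 1
W(2) = W(1) + W(0) = 1 + 1 = 2
W(3) = W(2) + W(1) = 2 + 1 = 3
W(4) = W(3) + W(2) = 3 + 2 = 5
W(5) = W(4) + W(3) = 5 + 3 = 8
W(6) = W(5) + W(4) = 8 + 5 = 13
W(7) = W(6) + W(5) = 13 + 8 = 21
W(8) = W(7) + W(6) = 21 + 13 = 34
W(9) = W(8) + W(7) = 34 + 21 = 55
W(10) = W(9) + W(8) = 55 + 34 = 89
W(11) = W(10) + W(9) = 89 + 55 = 144
W(12) = W(11) + W(10) = 144 + 89 = 233
W(13) = W(12) + W(11) = 233 + 144 = 377
W(14) = W(13) + W(12) = 377 + 233 = 610

610


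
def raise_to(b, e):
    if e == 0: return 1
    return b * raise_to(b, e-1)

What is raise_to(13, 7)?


raise_to(13, 7)
= 13 * raise_to(13, 6)
= 13 * 13 * raise_to(13, 5)
= 13 * 13 * 13 * raise_to(13, 4)
= 13 * 13 * 13 * 13 * raise_to(13, 3)
= 13 * 13 * 13 * 13 * 13 * raise_to(13, 2)
= 13 * 13 * 13 * 13 * 13 * 13 * raise_to(13, 1)
= 13 * 13 * 13 * 13 * 13 * 13 * 13 * raise_to(13, 0)
= 13 * 13 * 13 * 13 * 13 * 13 * 13 * 1
= 62748517

62748517


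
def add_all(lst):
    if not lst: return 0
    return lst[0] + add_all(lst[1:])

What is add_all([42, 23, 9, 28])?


add_all([42, 23, 9, 28]) = 42 + add_all([23, 9, 28])
add_all([23, 9, 28]) = 23 + add_all([9, 28])
add_all([9, 28]) = 9 + add_all([28])
add_all([28]) = 28 + add_all([])
add_all([]) = 0  (base case)
Total: 42 + 23 + 9 + 28 + 0 = 102

102


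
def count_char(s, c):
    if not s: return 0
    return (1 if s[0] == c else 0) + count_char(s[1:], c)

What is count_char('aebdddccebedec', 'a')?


s[0]='a' == 'a' -> 1
s[0]='e' != 'a' -> 0
s[0]='b' != 'a' -> 0
s[0]='d' != 'a' -> 0
s[0]='d' != 'a' -> 0
s[0]='d' != 'a' -> 0
s[0]='c' != 'a' -> 0
s[0]='c' != 'a' -> 0
s[0]='e' != 'a' -> 0
s[0]='b' != 'a' -> 0
s[0]='e' != 'a' -> 0
s[0]='d' != 'a' -> 0
s[0]='e' != 'a' -> 0
s[0]='c' != 'a' -> 0
Sum: 1 + 0 + 0 + 0 + 0 + 0 + 0 + 0 + 0 + 0 + 0 + 0 + 0 + 0 = 1

1


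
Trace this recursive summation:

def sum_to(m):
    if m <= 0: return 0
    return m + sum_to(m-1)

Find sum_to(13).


sum_to(13)
= 13 + 12 + 11 + 10 + 9 + 8 + 7 + 6 + 5 + 4 + 3 + 2 + 1 + sum_to(0)
= 13 + 12 + 11 + 10 + 9 + 8 + 7 + 6 + 5 + 4 + 3 + 2 + 1 + 0
= 91

91


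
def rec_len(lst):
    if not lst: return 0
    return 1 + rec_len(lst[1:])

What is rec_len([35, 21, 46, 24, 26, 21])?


rec_len([35, 21, 46, 24, 26, 21]) = 1 + rec_len([21, 46, 24, 26, 21])
rec_len([21, 46, 24, 26, 21]) = 1 + rec_len([46, 24, 26, 21])
rec_len([46, 24, 26, 21]) = 1 + rec_len([24, 26, 21])
rec_len([24, 26, 21]) = 1 + rec_len([26, 21])
rec_len([26, 21]) = 1 + rec_len([21])
rec_len([21]) = 1 + rec_len([])
rec_len([]) = 0  (base case)
Unwinding: 1 + 1 + 1 + 1 + 1 + 1 + 0 = 6

6


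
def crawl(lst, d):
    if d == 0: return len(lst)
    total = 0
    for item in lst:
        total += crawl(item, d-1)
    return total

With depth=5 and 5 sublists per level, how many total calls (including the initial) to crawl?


At depth 0 (root): 1 call
At depth 1: each of 1 parents calls crawl on 5 children = 5 calls
At depth 2: each of 5 parents calls crawl on 5 children = 25 calls
At depth 3: each of 25 parents calls crawl on 5 children = 125 calls
At depth 4: each of 125 parents calls crawl on 5 children = 625 calls
At depth 5: each of 625 parents calls crawl on 5 children = 3125 calls
Total: 1 + 5 + 25 + 125 + 625 + 3125 = 3906

3906


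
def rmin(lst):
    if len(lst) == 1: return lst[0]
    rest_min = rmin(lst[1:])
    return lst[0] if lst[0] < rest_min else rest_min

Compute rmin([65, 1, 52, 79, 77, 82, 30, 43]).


rmin([65, 1, 52, 79, 77, 82, 30, 43]): compare 65 with rmin([1, 52, 79, 77, 82, 30, 43])
rmin([1, 52, 79, 77, 82, 30, 43]): compare 1 with rmin([52, 79, 77, 82, 30, 43])
rmin([52, 79, 77, 82, 30, 43]): compare 52 with rmin([79, 77, 82, 30, 43])
rmin([79, 77, 82, 30, 43]): compare 79 with rmin([77, 82, 30, 43])
rmin([77, 82, 30, 43]): compare 77 with rmin([82, 30, 43])
rmin([82, 30, 43]): compare 82 with rmin([30, 43])
rmin([30, 43]): compare 30 with rmin([43])
rmin([43]) = 43  (base case)
Compare 30 with 43 -> 30
Compare 82 with 30 -> 30
Compare 77 with 30 -> 30
Compare 79 with 30 -> 30
Compare 52 with 30 -> 30
Compare 1 with 30 -> 1
Compare 65 with 1 -> 1

1


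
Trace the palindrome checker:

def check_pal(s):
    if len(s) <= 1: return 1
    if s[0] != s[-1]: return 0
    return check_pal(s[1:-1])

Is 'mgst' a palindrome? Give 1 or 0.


check_pal('mgst'): s[0]='m' != s[-1]='t' -> return 0
Result: 0 (not a palindrome)

0


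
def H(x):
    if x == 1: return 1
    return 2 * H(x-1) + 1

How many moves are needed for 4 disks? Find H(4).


H(4) = 2 * H(3) + 1
H(3) = 2 * H(2) + 1
H(2) = 2 * H(1) + 1
H(1) = 1  (base case)
H(2) = 2 * 1 + 1 = 3
H(3) = 2 * 3 + 1 = 7
H(4) = 2 * 7 + 1 = 15

15


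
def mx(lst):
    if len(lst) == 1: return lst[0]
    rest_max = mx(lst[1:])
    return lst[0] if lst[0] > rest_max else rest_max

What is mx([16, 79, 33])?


mx([16, 79, 33]): compare 16 with mx([79, 33])
mx([79, 33]): compare 79 with mx([33])
mx([33]) = 33  (base case)
Compare 79 with 33 -> 79
Compare 16 with 79 -> 79

79


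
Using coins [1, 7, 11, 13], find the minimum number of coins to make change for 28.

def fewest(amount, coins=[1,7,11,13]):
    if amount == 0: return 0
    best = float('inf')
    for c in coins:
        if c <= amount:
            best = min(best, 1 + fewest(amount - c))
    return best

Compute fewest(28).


Building up with DP:
fewest(0) = 0
fewest(1) = min(1+fewest(0)=1+0=1) = 1
fewest(2) = min(1+fewest(1)=1+1=2) = 2
fewest(3) = min(1+fewest(2)=1+2=3) = 3
fewest(4) = min(1+fewest(3)=1+3=4) = 4
fewest(5) = min(1+fewest(4)=1+4=5) = 5
fewest(6) = min(1+fewest(5)=1+5=6) = 6
fewest(7) = min(1+fewest(6)=1+6=7, 1+fewest(0)=1+0=1) = 1
fewest(8) = min(1+fewest(7)=1+1=2, 1+fewest(1)=1+1=2) = 2
fewest(9) = min(1+fewest(8)=1+2=3, 1+fewest(2)=1+2=3) = 3
fewest(10) = min(1+fewest(9)=1+3=4, 1+fewest(3)=1+3=4) = 4
fewest(11) = min(1+fewest(10)=1+4=5, 1+fewest(4)=1+4=5, 1+fewest(0)=1+0=1) = 1
fewest(12) = min(1+fewest(11)=1+1=2, 1+fewest(5)=1+5=6, 1+fewest(1)=1+1=2) = 2
fewest(13) = min(1+fewest(12)=1+2=3, 1+fewest(6)=1+6=7, 1+fewest(2)=1+2=3, 1+fewest(0)=1+0=1) = 1
fewest(14) = min(1+fewest(13)=1+1=2, 1+fewest(7)=1+1=2, 1+fewest(3)=1+3=4, 1+fewest(1)=1+1=2) = 2
fewest(15) = min(1+fewest(14)=1+2=3, 1+fewest(8)=1+2=3, 1+fewest(4)=1+4=5, 1+fewest(2)=1+2=3) = 3
fewest(16) = min(1+fewest(15)=1+3=4, 1+fewest(9)=1+3=4, 1+fewest(5)=1+5=6, 1+fewest(3)=1+3=4) = 4
fewest(17) = min(1+fewest(16)=1+4=5, 1+fewest(10)=1+4=5, 1+fewest(6)=1+6=7, 1+fewest(4)=1+4=5) = 5
fewest(18) = min(1+fewest(17)=1+5=6, 1+fewest(11)=1+1=2, 1+fewest(7)=1+1=2, 1+fewest(5)=1+5=6) = 2
fewest(19) = min(1+fewest(18)=1+2=3, 1+fewest(12)=1+2=3, 1+fewest(8)=1+2=3, 1+fewest(6)=1+6=7) = 3
fewest(20) = min(1+fewest(19)=1+3=4, 1+fewest(13)=1+1=2, 1+fewest(9)=1+3=4, 1+fewest(7)=1+1=2) = 2
fewest(21) = min(1+fewest(20)=1+2=3, 1+fewest(14)=1+2=3, 1+fewest(10)=1+4=5, 1+fewest(8)=1+2=3) = 3
fewest(22) = min(1+fewest(21)=1+3=4, 1+fewest(15)=1+3=4, 1+fewest(11)=1+1=2, 1+fewest(9)=1+3=4) = 2
fewest(23) = min(1+fewest(22)=1+2=3, 1+fewest(16)=1+4=5, 1+fewest(12)=1+2=3, 1+fewest(10)=1+4=5) = 3
fewest(24) = min(1+fewest(23)=1+3=4, 1+fewest(17)=1+5=6, 1+fewest(13)=1+1=2, 1+fewest(11)=1+1=2) = 2
fewest(25) = min(1+fewest(24)=1+2=3, 1+fewest(18)=1+2=3, 1+fewest(14)=1+2=3, 1+fewest(12)=1+2=3) = 3
fewest(26) = min(1+fewest(25)=1+3=4, 1+fewest(19)=1+3=4, 1+fewest(15)=1+3=4, 1+fewest(13)=1+1=2) = 2
fewest(27) = min(1+fewest(26)=1+2=3, 1+fewest(20)=1+2=3, 1+fewest(16)=1+4=5, 1+fewest(14)=1+2=3) = 3
fewest(28) = min(1+fewest(27)=1+3=4, 1+fewest(21)=1+3=4, 1+fewest(17)=1+5=6, 1+fewest(15)=1+3=4) = 4

4


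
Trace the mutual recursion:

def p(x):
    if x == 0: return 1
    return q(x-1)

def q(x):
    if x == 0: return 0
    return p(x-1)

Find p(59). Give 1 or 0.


p(59) = q(58)
q(58) = p(57)
p(57) = q(56)
q(56) = p(55)
p(55) = q(54)
q(54) = p(53)
p(53) = q(52)
q(52) = p(51)
p(51) = q(50)
q(50) = p(49)
p(49) = q(48)
q(48) = p(47)
p(47) = q(46)
q(46) = p(45)
p(45) = q(44)
q(44) = p(43)
p(43) = q(42)
q(42) = p(41)
p(41) = q(40)
q(40) = p(39)
p(39) = q(38)
q(38) = p(37)
p(37) = q(36)
q(36) = p(35)
p(35) = q(34)
q(34) = p(33)
p(33) = q(32)
q(32) = p(31)
p(31) = q(30)
q(30) = p(29)
p(29) = q(28)
q(28) = p(27)
p(27) = q(26)
q(26) = p(25)
p(25) = q(24)
q(24) = p(23)
p(23) = q(22)
q(22) = p(21)
p(21) = q(20)
q(20) = p(19)
p(19) = q(18)
q(18) = p(17)
p(17) = q(16)
q(16) = p(15)
p(15) = q(14)
q(14) = p(13)
p(13) = q(12)
q(12) = p(11)
p(11) = q(10)
q(10) = p(9)
p(9) = q(8)
q(8) = p(7)
p(7) = q(6)
q(6) = p(5)
p(5) = q(4)
q(4) = p(3)
p(3) = q(2)
q(2) = p(1)
p(1) = q(0)
q(0) = 0  (base case)
Result: 0

0


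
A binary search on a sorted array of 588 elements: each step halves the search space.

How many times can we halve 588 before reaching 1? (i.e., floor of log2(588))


588 / 2 = 294
294 / 2 = 147
147 / 2 = 73
73 / 2 = 36
36 / 2 = 18
18 / 2 = 9
9 / 2 = 4
4 / 2 = 2
2 / 2 = 1
Reached 1 after 9 halvings

9


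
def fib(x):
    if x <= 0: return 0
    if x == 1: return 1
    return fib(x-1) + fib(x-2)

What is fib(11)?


Computing fib(11) bottom-up:
fib(0) = 0
fib(1) = 1
fib(2) = fib(1) + fib(0) = 1 + 0 = 1
fib(3) = fib(2) + fib(1) = 1 + 1 = 2
fib(4) = fib(3) + fib(2) = 2 + 1 = 3
fib(5) = fib(4) + fib(3) = 3 + 2 = 5
fib(6) = fib(5) + fib(4) = 5 + 3 = 8
fib(7) = fib(6) + fib(5) = 8 + 5 = 13
fib(8) = fib(7) + fib(6) = 13 + 8 = 21
fib(9) = fib(8) + fib(7) = 21 + 13 = 34
fib(10) = fib(9) + fib(8) = 34 + 21 = 55
fib(11) = fib(10) + fib(9) = 55 + 34 = 89

89


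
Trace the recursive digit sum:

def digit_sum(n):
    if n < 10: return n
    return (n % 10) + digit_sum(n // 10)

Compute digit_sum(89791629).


digit_sum(89791629) = 9 + digit_sum(8979162)
digit_sum(8979162) = 2 + digit_sum(897916)
digit_sum(897916) = 6 + digit_sum(89791)
digit_sum(89791) = 1 + digit_sum(8979)
digit_sum(8979) = 9 + digit_sum(897)
digit_sum(897) = 7 + digit_sum(89)
digit_sum(89) = 9 + digit_sum(8)
digit_sum(8) = 8  (base case)
Total: 9 + 2 + 6 + 1 + 9 + 7 + 9 + 8 = 51

51


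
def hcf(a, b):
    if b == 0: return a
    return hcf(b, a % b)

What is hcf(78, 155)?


hcf(78, 155) = hcf(155, 78)
hcf(155, 78) = hcf(78, 77)
hcf(78, 77) = hcf(77, 1)
hcf(77, 1) = hcf(1, 0)
hcf(1, 0) = 1  (base case)

1


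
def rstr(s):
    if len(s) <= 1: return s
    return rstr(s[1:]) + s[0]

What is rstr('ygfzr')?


rstr('ygfzr') = rstr('gfzr') + 'y'
rstr('gfzr') = rstr('fzr') + 'g'
rstr('fzr') = rstr('zr') + 'f'
rstr('zr') = rstr('r') + 'z'
rstr('r') = 'r'  (base case)
Concatenating: 'r' + 'z' + 'f' + 'g' + 'y' = 'rzfgy'

rzfgy


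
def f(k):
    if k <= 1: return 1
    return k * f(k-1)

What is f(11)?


f(11)
= 11 * f(10)
= 11 * 10 * f(9)
= 11 * 10 * 9 * f(8)
= 11 * 10 * 9 * 8 * f(7)
= 11 * 10 * 9 * 8 * 7 * f(6)
= 11 * 10 * 9 * 8 * 7 * 6 * f(5)
= 11 * 10 * 9 * 8 * 7 * 6 * 5 * f(4)
= 11 * 10 * 9 * 8 * 7 * 6 * 5 * 4 * f(3)
= 11 * 10 * 9 * 8 * 7 * 6 * 5 * 4 * 3 * f(2)
= 11 * 10 * 9 * 8 * 7 * 6 * 5 * 4 * 3 * 2 * f(1)
= 11 * 10 * 9 * 8 * 7 * 6 * 5 * 4 * 3 * 2 * 1
= 39916800

39916800


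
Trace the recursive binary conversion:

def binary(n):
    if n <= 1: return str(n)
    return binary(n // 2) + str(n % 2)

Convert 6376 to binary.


binary(6376) = binary(3188) + '0'
binary(3188) = binary(1594) + '0'
binary(1594) = binary(797) + '0'
binary(797) = binary(398) + '1'
binary(398) = binary(199) + '0'
binary(199) = binary(99) + '1'
binary(99) = binary(49) + '1'
binary(49) = binary(24) + '1'
binary(24) = binary(12) + '0'
binary(12) = binary(6) + '0'
binary(6) = binary(3) + '0'
binary(3) = binary(1) + '1'
binary(1) = '1'  (base case)
Concatenating: '1' + '1' + '0' + '0' + '0' + '1' + '1' + '1' + '0' + '1' + '0' + '0' + '0' = '1100011101000'

1100011101000


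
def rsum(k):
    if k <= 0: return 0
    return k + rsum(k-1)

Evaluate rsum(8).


rsum(8)
= 8 + 7 + 6 + 5 + 4 + 3 + 2 + 1 + rsum(0)
= 8 + 7 + 6 + 5 + 4 + 3 + 2 + 1 + 0
= 36

36


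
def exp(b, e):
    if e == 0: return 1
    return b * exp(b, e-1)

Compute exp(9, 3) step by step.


exp(9, 3)
= 9 * exp(9, 2)
= 9 * 9 * exp(9, 1)
= 9 * 9 * 9 * exp(9, 0)
= 9 * 9 * 9 * 1
= 729

729


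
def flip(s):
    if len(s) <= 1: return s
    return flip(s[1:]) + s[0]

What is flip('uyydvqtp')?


flip('uyydvqtp') = flip('yydvqtp') + 'u'
flip('yydvqtp') = flip('ydvqtp') + 'y'
flip('ydvqtp') = flip('dvqtp') + 'y'
flip('dvqtp') = flip('vqtp') + 'd'
flip('vqtp') = flip('qtp') + 'v'
flip('qtp') = flip('tp') + 'q'
flip('tp') = flip('p') + 't'
flip('p') = 'p'  (base case)
Concatenating: 'p' + 't' + 'q' + 'v' + 'd' + 'y' + 'y' + 'u' = 'ptqvdyyu'

ptqvdyyu


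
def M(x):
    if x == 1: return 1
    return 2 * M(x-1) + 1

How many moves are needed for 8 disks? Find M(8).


M(8) = 2 * M(7) + 1
M(7) = 2 * M(6) + 1
M(6) = 2 * M(5) + 1
M(5) = 2 * M(4) + 1
M(4) = 2 * M(3) + 1
M(3) = 2 * M(2) + 1
M(2) = 2 * M(1) + 1
M(1) = 1  (base case)
M(2) = 2 * 1 + 1 = 3
M(3) = 2 * 3 + 1 = 7
M(4) = 2 * 7 + 1 = 15
M(5) = 2 * 15 + 1 = 31
M(6) = 2 * 31 + 1 = 63
M(7) = 2 * 63 + 1 = 127
M(8) = 2 * 127 + 1 = 255

255


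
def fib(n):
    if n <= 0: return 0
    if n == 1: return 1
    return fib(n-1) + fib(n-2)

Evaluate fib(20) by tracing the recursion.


Computing fib(20) bottom-up:
fib(0) = 0
fib(1) = 1
fib(2) = fib(1) + fib(0) = 1 + 0 = 1
fib(3) = fib(2) + fib(1) = 1 + 1 = 2
fib(4) = fib(3) + fib(2) = 2 + 1 = 3
fib(5) = fib(4) + fib(3) = 3 + 2 = 5
fib(6) = fib(5) + fib(4) = 5 + 3 = 8
fib(7) = fib(6) + fib(5) = 8 + 5 = 13
fib(8) = fib(7) + fib(6) = 13 + 8 = 21
fib(9) = fib(8) + fib(7) = 21 + 13 = 34
fib(10) = fib(9) + fib(8) = 34 + 21 = 55
fib(11) = fib(10) + fib(9) = 55 + 34 = 89
fib(12) = fib(11) + fib(10) = 89 + 55 = 144
fib(13) = fib(12) + fib(11) = 144 + 89 = 233
fib(14) = fib(13) + fib(12) = 233 + 144 = 377
fib(15) = fib(14) + fib(13) = 377 + 233 = 610
fib(16) = fib(15) + fib(14) = 610 + 377 = 987
fib(17) = fib(16) + fib(15) = 987 + 610 = 1597
fib(18) = fib(17) + fib(16) = 1597 + 987 = 2584
fib(19) = fib(18) + fib(17) = 2584 + 1597 = 4181
fib(20) = fib(19) + fib(18) = 4181 + 2584 = 6765

6765


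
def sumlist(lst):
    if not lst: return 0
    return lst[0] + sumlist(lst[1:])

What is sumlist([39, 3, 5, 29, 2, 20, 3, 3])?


sumlist([39, 3, 5, 29, 2, 20, 3, 3]) = 39 + sumlist([3, 5, 29, 2, 20, 3, 3])
sumlist([3, 5, 29, 2, 20, 3, 3]) = 3 + sumlist([5, 29, 2, 20, 3, 3])
sumlist([5, 29, 2, 20, 3, 3]) = 5 + sumlist([29, 2, 20, 3, 3])
sumlist([29, 2, 20, 3, 3]) = 29 + sumlist([2, 20, 3, 3])
sumlist([2, 20, 3, 3]) = 2 + sumlist([20, 3, 3])
sumlist([20, 3, 3]) = 20 + sumlist([3, 3])
sumlist([3, 3]) = 3 + sumlist([3])
sumlist([3]) = 3 + sumlist([])
sumlist([]) = 0  (base case)
Total: 39 + 3 + 5 + 29 + 2 + 20 + 3 + 3 + 0 = 104

104


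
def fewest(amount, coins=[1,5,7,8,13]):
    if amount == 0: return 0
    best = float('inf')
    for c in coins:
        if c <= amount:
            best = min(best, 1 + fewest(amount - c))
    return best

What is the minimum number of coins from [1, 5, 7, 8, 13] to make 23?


Building up with DP:
fewest(0) = 0
fewest(1) = min(1+fewest(0)=1+0=1) = 1
fewest(2) = min(1+fewest(1)=1+1=2) = 2
fewest(3) = min(1+fewest(2)=1+2=3) = 3
fewest(4) = min(1+fewest(3)=1+3=4) = 4
fewest(5) = min(1+fewest(4)=1+4=5, 1+fewest(0)=1+0=1) = 1
fewest(6) = min(1+fewest(5)=1+1=2, 1+fewest(1)=1+1=2) = 2
fewest(7) = min(1+fewest(6)=1+2=3, 1+fewest(2)=1+2=3, 1+fewest(0)=1+0=1) = 1
fewest(8) = min(1+fewest(7)=1+1=2, 1+fewest(3)=1+3=4, 1+fewest(1)=1+1=2, 1+fewest(0)=1+0=1) = 1
fewest(9) = min(1+fewest(8)=1+1=2, 1+fewest(4)=1+4=5, 1+fewest(2)=1+2=3, 1+fewest(1)=1+1=2) = 2
fewest(10) = min(1+fewest(9)=1+2=3, 1+fewest(5)=1+1=2, 1+fewest(3)=1+3=4, 1+fewest(2)=1+2=3) = 2
fewest(11) = min(1+fewest(10)=1+2=3, 1+fewest(6)=1+2=3, 1+fewest(4)=1+4=5, 1+fewest(3)=1+3=4) = 3
fewest(12) = min(1+fewest(11)=1+3=4, 1+fewest(7)=1+1=2, 1+fewest(5)=1+1=2, 1+fewest(4)=1+4=5) = 2
fewest(13) = min(1+fewest(12)=1+2=3, 1+fewest(8)=1+1=2, 1+fewest(6)=1+2=3, 1+fewest(5)=1+1=2, 1+fewest(0)=1+0=1) = 1
fewest(14) = min(1+fewest(13)=1+1=2, 1+fewest(9)=1+2=3, 1+fewest(7)=1+1=2, 1+fewest(6)=1+2=3, 1+fewest(1)=1+1=2) = 2
fewest(15) = min(1+fewest(14)=1+2=3, 1+fewest(10)=1+2=3, 1+fewest(8)=1+1=2, 1+fewest(7)=1+1=2, 1+fewest(2)=1+2=3) = 2
fewest(16) = min(1+fewest(15)=1+2=3, 1+fewest(11)=1+3=4, 1+fewest(9)=1+2=3, 1+fewest(8)=1+1=2, 1+fewest(3)=1+3=4) = 2
fewest(17) = min(1+fewest(16)=1+2=3, 1+fewest(12)=1+2=3, 1+fewest(10)=1+2=3, 1+fewest(9)=1+2=3, 1+fewest(4)=1+4=5) = 3
fewest(18) = min(1+fewest(17)=1+3=4, 1+fewest(13)=1+1=2, 1+fewest(11)=1+3=4, 1+fewest(10)=1+2=3, 1+fewest(5)=1+1=2) = 2
fewest(19) = min(1+fewest(18)=1+2=3, 1+fewest(14)=1+2=3, 1+fewest(12)=1+2=3, 1+fewest(11)=1+3=4, 1+fewest(6)=1+2=3) = 3
fewest(20) = min(1+fewest(19)=1+3=4, 1+fewest(15)=1+2=3, 1+fewest(13)=1+1=2, 1+fewest(12)=1+2=3, 1+fewest(7)=1+1=2) = 2
fewest(21) = min(1+fewest(20)=1+2=3, 1+fewest(16)=1+2=3, 1+fewest(14)=1+2=3, 1+fewest(13)=1+1=2, 1+fewest(8)=1+1=2) = 2
fewest(22) = min(1+fewest(21)=1+2=3, 1+fewest(17)=1+3=4, 1+fewest(15)=1+2=3, 1+fewest(14)=1+2=3, 1+fewest(9)=1+2=3) = 3
fewest(23) = min(1+fewest(22)=1+3=4, 1+fewest(18)=1+2=3, 1+fewest(16)=1+2=3, 1+fewest(15)=1+2=3, 1+fewest(10)=1+2=3) = 3

3


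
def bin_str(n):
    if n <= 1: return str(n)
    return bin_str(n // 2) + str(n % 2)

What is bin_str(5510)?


bin_str(5510) = bin_str(2755) + '0'
bin_str(2755) = bin_str(1377) + '1'
bin_str(1377) = bin_str(688) + '1'
bin_str(688) = bin_str(344) + '0'
bin_str(344) = bin_str(172) + '0'
bin_str(172) = bin_str(86) + '0'
bin_str(86) = bin_str(43) + '0'
bin_str(43) = bin_str(21) + '1'
bin_str(21) = bin_str(10) + '1'
bin_str(10) = bin_str(5) + '0'
bin_str(5) = bin_str(2) + '1'
bin_str(2) = bin_str(1) + '0'
bin_str(1) = '1'  (base case)
Concatenating: '1' + '0' + '1' + '0' + '1' + '1' + '0' + '0' + '0' + '0' + '1' + '1' + '0' = '1010110000110'

1010110000110


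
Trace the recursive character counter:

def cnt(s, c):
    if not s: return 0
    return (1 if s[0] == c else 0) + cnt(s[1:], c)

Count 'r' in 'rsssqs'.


s[0]='r' == 'r' -> 1
s[0]='s' != 'r' -> 0
s[0]='s' != 'r' -> 0
s[0]='s' != 'r' -> 0
s[0]='q' != 'r' -> 0
s[0]='s' != 'r' -> 0
Sum: 1 + 0 + 0 + 0 + 0 + 0 = 1

1


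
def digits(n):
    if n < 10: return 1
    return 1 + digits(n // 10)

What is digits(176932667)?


digits(176932667) = 1 + digits(17693266)
digits(17693266) = 1 + digits(1769326)
digits(1769326) = 1 + digits(176932)
digits(176932) = 1 + digits(17693)
digits(17693) = 1 + digits(1769)
digits(1769) = 1 + digits(176)
digits(176) = 1 + digits(17)
digits(17) = 1 + digits(1)
digits(1) = 1  (base case: 1 < 10)
Unwinding: 1 + 1 + 1 + 1 + 1 + 1 + 1 + 1 + 1 = 9

9


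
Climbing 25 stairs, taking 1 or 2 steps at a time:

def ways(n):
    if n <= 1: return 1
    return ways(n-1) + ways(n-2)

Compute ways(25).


Building up from base cases:
ways(0) = 1
ways(1) = 1
ways(2) = ways(1) + ways(0) = 1 + 1 = 2
ways(3) = ways(2) + ways(1) = 2 + 1 = 3
ways(4) = ways(3) + ways(2) = 3 + 2 = 5
ways(5) = ways(4) + ways(3) = 5 + 3 = 8
ways(6) = ways(5) + ways(4) = 8 + 5 = 13
ways(7) = ways(6) + ways(5) = 13 + 8 = 21
ways(8) = ways(7) + ways(6) = 21 + 13 = 34
ways(9) = ways(8) + ways(7) = 34 + 21 = 55
ways(10) = ways(9) + ways(8) = 55 + 34 = 89
ways(11) = ways(10) + ways(9) = 89 + 55 = 144
ways(12) = ways(11) + ways(10) = 144 + 89 = 233
ways(13) = ways(12) + ways(11) = 233 + 144 = 377
ways(14) = ways(13) + ways(12) = 377 + 233 = 610
ways(15) = ways(14) + ways(13) = 610 + 377 = 987
ways(16) = ways(15) + ways(14) = 987 + 610 = 1597
ways(17) = ways(16) + ways(15) = 1597 + 987 = 2584
ways(18) = ways(17) + ways(16) = 2584 + 1597 = 4181
ways(19) = ways(18) + ways(17) = 4181 + 2584 = 6765
ways(20) = ways(19) + ways(18) = 6765 + 4181 = 10946
ways(21) = ways(20) + ways(19) = 10946 + 6765 = 17711
ways(22) = ways(21) + ways(20) = 17711 + 10946 = 28657
ways(23) = ways(22) + ways(21) = 28657 + 17711 = 46368
ways(24) = ways(23) + ways(22) = 46368 + 28657 = 75025
ways(25) = ways(24) + ways(23) = 75025 + 46368 = 121393

121393


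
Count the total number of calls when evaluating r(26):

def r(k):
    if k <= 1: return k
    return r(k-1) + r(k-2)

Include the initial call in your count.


Let C(n) = total calls for r(n)
C(0) = 1, C(1) = 1
C(2) = 1 + C(1) + C(0) = 1 + 1 + 1 = 3
C(3) = 1 + C(2) + C(1) = 1 + 3 + 1 = 5
C(4) = 1 + C(3) + C(2) = 1 + 5 + 3 = 9
C(5) = 1 + C(4) + C(3) = 1 + 9 + 5 = 15
C(6) = 1 + C(5) + C(4) = 1 + 15 + 9 = 25
C(7) = 1 + C(6) + C(5) = 1 + 25 + 15 = 41
C(8) = 1 + C(7) + C(6) = 1 + 41 + 25 = 67
C(9) = 1 + C(8) + C(7) = 1 + 67 + 41 = 109
C(10) = 1 + C(9) + C(8) = 1 + 109 + 67 = 177
C(11) = 1 + C(10) + C(9) = 1 + 177 + 109 = 287
C(12) = 1 + C(11) + C(10) = 1 + 287 + 177 = 465
C(13) = 1 + C(12) + C(11) = 1 + 465 + 287 = 753
C(14) = 1 + C(13) + C(12) = 1 + 753 + 465 = 1219
C(15) = 1 + C(14) + C(13) = 1 + 1219 + 753 = 1973
C(16) = 1 + C(15) + C(14) = 1 + 1973 + 1219 = 3193
C(17) = 1 + C(16) + C(15) = 1 + 3193 + 1973 = 5167
C(18) = 1 + C(17) + C(16) = 1 + 5167 + 3193 = 8361
C(19) = 1 + C(18) + C(17) = 1 + 8361 + 5167 = 13529
C(20) = 1 + C(19) + C(18) = 1 + 13529 + 8361 = 21891
C(21) = 1 + C(20) + C(19) = 1 + 21891 + 13529 = 35421
C(22) = 1 + C(21) + C(20) = 1 + 35421 + 21891 = 57313
C(23) = 1 + C(22) + C(21) = 1 + 57313 + 35421 = 92735
C(24) = 1 + C(23) + C(22) = 1 + 92735 + 57313 = 150049
C(25) = 1 + C(24) + C(23) = 1 + 150049 + 92735 = 242785
C(26) = 1 + C(25) + C(24) = 1 + 242785 + 150049 = 392835

392835


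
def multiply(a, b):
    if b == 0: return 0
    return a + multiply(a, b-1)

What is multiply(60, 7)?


multiply(60, 7) = 60 + multiply(60, 6)
multiply(60, 6) = 60 + multiply(60, 5)
multiply(60, 5) = 60 + multiply(60, 4)
multiply(60, 4) = 60 + multiply(60, 3)
multiply(60, 3) = 60 + multiply(60, 2)
multiply(60, 2) = 60 + multiply(60, 1)
multiply(60, 1) = 60 + multiply(60, 0)
multiply(60, 0) = 0  (base case)
Total: 60 + 60 + 60 + 60 + 60 + 60 + 60 + 0 = 420

420


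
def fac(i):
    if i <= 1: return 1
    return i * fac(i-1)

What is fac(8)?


fac(8)
= 8 * fac(7)
= 8 * 7 * fac(6)
= 8 * 7 * 6 * fac(5)
= 8 * 7 * 6 * 5 * fac(4)
= 8 * 7 * 6 * 5 * 4 * fac(3)
= 8 * 7 * 6 * 5 * 4 * 3 * fac(2)
= 8 * 7 * 6 * 5 * 4 * 3 * 2 * fac(1)
= 8 * 7 * 6 * 5 * 4 * 3 * 2 * 1
= 40320

40320


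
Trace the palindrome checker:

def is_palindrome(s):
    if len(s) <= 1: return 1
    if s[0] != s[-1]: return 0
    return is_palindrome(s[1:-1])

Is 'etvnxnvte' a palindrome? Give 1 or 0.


is_palindrome('etvnxnvte'): s[0]='e' == s[-1]='e' -> check is_palindrome('tvnxnvt')
is_palindrome('tvnxnvt'): s[0]='t' == s[-1]='t' -> check is_palindrome('vnxnv')
is_palindrome('vnxnv'): s[0]='v' == s[-1]='v' -> check is_palindrome('nxn')
is_palindrome('nxn'): s[0]='n' == s[-1]='n' -> check is_palindrome('x')
is_palindrome('x'): len <= 1 -> return 1  (base case)
Result: 1 (palindrome)

1
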